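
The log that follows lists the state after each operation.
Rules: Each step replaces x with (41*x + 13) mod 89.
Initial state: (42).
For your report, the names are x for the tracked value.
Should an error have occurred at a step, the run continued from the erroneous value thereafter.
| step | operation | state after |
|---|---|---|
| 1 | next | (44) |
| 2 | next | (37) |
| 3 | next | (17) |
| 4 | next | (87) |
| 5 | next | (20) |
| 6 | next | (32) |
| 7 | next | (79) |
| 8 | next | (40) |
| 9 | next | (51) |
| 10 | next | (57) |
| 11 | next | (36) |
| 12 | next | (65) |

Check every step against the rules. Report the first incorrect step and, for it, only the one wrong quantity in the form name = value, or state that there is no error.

step 8, x = 48

Step 1: x = (41*42 + 13) mod 89 = 44 — matches.
Step 2: x = (41*44 + 13) mod 89 = 37 — no discrepancy.
Step 3: x = (41*37 + 13) mod 89 = 17 — agrees with the log.
Step 4: x = (41*17 + 13) mod 89 = 87 — confirmed correct.
Step 5: x = (41*87 + 13) mod 89 = 20 — in agreement.
Step 6: x = (41*20 + 13) mod 89 = 32 — consistent with the log.
Step 7: x = (41*32 + 13) mod 89 = 79 — no discrepancy.
Step 8: x = (41*79 + 13) mod 89 = 48 — first mismatch against the log.
First incorrect step: 8; the correct value is x = 48.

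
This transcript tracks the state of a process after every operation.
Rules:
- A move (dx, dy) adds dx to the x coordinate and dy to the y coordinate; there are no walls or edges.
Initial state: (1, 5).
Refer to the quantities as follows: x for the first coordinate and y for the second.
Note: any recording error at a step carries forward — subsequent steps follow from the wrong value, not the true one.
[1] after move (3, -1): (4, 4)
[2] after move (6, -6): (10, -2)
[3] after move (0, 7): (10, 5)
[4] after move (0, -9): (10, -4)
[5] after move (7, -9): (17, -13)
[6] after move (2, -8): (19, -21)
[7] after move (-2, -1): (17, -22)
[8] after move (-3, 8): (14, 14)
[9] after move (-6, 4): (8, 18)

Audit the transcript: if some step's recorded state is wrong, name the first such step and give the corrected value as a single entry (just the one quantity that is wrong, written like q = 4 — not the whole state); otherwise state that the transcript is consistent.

Step 1: x = 1 + (3) = 4, y = 5 + (-1) = 4 — exactly as logged.
Step 2: x = 4 + (6) = 10, y = 4 + (-6) = -2 — confirmed correct.
Step 3: x = 10 + (0) = 10, y = -2 + (7) = 5 — checks out.
Step 4: x = 10 + (0) = 10, y = 5 + (-9) = -4 — checks out.
Step 5: x = 10 + (7) = 17, y = -4 + (-9) = -13 — verified.
Step 6: x = 17 + (2) = 19, y = -13 + (-8) = -21 — same as recorded.
Step 7: x = 19 + (-2) = 17, y = -21 + (-1) = -22 — consistent with the transcript.
Step 8: x = 17 + (-3) = 14, y = -22 + (8) = -14 — the recorded entry deviates here.
The earliest wrong entry is at step 8: it should read y = -14.

step 8, y = -14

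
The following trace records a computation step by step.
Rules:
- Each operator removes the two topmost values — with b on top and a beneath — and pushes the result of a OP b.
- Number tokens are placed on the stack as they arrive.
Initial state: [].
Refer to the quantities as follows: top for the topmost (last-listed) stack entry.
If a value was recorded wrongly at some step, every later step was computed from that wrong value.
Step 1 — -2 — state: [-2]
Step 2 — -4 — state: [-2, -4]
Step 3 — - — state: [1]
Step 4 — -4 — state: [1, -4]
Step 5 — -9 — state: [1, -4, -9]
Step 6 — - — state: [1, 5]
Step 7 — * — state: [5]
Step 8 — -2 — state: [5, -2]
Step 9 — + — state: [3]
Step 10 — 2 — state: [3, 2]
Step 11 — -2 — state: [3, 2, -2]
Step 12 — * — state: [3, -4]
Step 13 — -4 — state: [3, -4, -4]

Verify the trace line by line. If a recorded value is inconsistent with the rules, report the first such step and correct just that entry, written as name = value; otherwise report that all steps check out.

step 3, top = 2

Recomputing the run from the initial state:
step 1: [-2]
step 2: [-2, -4]
step 3: [2]
step 4: [2, -4]
step 5: [2, -4, -9]
step 6: [2, 5]
step 7: [10]
step 8: [10, -2]
step 9: [8]
step 10: [8, 2]
step 11: [8, 2, -2]
step 12: [8, -4]
step 13: [8, -4, -4]
The first disagreement with the trace is at step 3, where the value should be top = 2.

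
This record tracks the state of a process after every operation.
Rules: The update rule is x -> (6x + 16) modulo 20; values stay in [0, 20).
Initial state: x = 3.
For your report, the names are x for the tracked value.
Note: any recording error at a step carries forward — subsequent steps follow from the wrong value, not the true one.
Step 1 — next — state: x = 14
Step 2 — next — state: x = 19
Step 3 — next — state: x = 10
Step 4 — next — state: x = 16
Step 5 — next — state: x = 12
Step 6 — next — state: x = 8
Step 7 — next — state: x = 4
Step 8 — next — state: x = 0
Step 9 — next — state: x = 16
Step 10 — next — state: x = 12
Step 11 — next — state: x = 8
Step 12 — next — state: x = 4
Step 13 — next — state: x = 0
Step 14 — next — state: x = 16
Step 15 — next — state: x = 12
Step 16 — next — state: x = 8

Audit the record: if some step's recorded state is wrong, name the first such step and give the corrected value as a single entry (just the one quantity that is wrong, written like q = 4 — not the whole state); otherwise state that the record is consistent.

Step 1: x = (6*3 + 16) mod 20 = 14 — matches.
Step 2: x = (6*14 + 16) mod 20 = 0 — not what was recorded.
So the first discrepancy is step 2, where the right value is x = 0.

step 2, x = 0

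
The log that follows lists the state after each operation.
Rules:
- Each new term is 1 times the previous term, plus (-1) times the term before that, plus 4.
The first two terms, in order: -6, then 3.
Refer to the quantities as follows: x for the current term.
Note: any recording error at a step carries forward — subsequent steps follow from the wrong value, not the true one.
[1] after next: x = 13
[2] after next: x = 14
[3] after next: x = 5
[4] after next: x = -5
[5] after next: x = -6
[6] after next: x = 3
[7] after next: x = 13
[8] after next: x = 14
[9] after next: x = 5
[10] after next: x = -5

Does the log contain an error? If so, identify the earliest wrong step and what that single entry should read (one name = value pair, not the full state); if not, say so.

1. x = 1*(3) + (-1)*(-6) + (4) = 13 (no discrepancy)
2. x = 1*(13) + (-1)*(3) + (4) = 14 (checks out)
3. x = 1*(14) + (-1)*(13) + (4) = 5 (verified)
4. x = 1*(5) + (-1)*(14) + (4) = -5 (exactly as logged)
5. x = 1*(-5) + (-1)*(5) + (4) = -6 (confirmed correct)
6. x = 1*(-6) + (-1)*(-5) + (4) = 3 (in agreement)
7. x = 1*(3) + (-1)*(-6) + (4) = 13 (no discrepancy)
8. x = 1*(13) + (-1)*(3) + (4) = 14 (same as recorded)
9. x = 1*(14) + (-1)*(13) + (4) = 5 (no discrepancy)
10. x = 1*(5) + (-1)*(14) + (4) = -5 (matches)
No step deviates from the rules.

no error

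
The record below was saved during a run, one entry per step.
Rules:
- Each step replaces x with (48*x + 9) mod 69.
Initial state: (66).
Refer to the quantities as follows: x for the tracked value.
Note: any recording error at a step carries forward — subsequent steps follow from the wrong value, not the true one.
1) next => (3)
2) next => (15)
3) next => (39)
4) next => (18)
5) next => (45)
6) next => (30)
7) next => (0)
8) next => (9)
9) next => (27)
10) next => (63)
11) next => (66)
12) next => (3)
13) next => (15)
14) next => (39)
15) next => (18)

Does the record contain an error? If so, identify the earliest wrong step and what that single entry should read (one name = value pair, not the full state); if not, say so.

Recomputing the run from the initial state:
step 1: x = 3
step 2: x = 15
step 3: x = 39
step 4: x = 18
step 5: x = 45
step 6: x = 30
step 7: x = 0
step 8: x = 9
step 9: x = 27
step 10: x = 63
step 11: x = 66
step 12: x = 3
step 13: x = 15
step 14: x = 39
step 15: x = 18
This matches the record at every step.

no error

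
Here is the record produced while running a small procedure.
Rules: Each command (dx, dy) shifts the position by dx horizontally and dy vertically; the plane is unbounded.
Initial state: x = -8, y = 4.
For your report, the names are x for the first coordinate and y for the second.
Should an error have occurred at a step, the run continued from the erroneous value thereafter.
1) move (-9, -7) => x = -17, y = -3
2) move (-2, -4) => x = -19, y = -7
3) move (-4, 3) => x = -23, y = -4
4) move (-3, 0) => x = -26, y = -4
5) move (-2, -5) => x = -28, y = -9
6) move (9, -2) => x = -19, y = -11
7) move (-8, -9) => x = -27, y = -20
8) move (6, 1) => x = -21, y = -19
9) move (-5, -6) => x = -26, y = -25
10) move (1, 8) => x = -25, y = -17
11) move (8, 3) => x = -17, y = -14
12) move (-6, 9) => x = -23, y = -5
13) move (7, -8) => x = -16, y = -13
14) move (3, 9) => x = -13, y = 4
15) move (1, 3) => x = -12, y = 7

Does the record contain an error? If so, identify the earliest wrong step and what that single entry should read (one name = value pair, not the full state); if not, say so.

1. x = -8 + (-9) = -17, y = 4 + (-7) = -3 (exactly as logged)
2. x = -17 + (-2) = -19, y = -3 + (-4) = -7 (verified)
3. x = -19 + (-4) = -23, y = -7 + (3) = -4 (checks out)
4. x = -23 + (-3) = -26, y = -4 + (0) = -4 (no discrepancy)
5. x = -26 + (-2) = -28, y = -4 + (-5) = -9 (verified)
6. x = -28 + (9) = -19, y = -9 + (-2) = -11 (in agreement)
7. x = -19 + (-8) = -27, y = -11 + (-9) = -20 (in agreement)
8. x = -27 + (6) = -21, y = -20 + (1) = -19 (verified)
9. x = -21 + (-5) = -26, y = -19 + (-6) = -25 (confirmed correct)
10. x = -26 + (1) = -25, y = -25 + (8) = -17 (consistent with the record)
11. x = -25 + (8) = -17, y = -17 + (3) = -14 (no discrepancy)
12. x = -17 + (-6) = -23, y = -14 + (9) = -5 (consistent with the record)
13. x = -23 + (7) = -16, y = -5 + (-8) = -13 (matches)
14. x = -16 + (3) = -13, y = -13 + (9) = -4 (the record disagrees here)
Conclusion: step 14 carries the first error; the entry should be y = -4.

step 14, y = -4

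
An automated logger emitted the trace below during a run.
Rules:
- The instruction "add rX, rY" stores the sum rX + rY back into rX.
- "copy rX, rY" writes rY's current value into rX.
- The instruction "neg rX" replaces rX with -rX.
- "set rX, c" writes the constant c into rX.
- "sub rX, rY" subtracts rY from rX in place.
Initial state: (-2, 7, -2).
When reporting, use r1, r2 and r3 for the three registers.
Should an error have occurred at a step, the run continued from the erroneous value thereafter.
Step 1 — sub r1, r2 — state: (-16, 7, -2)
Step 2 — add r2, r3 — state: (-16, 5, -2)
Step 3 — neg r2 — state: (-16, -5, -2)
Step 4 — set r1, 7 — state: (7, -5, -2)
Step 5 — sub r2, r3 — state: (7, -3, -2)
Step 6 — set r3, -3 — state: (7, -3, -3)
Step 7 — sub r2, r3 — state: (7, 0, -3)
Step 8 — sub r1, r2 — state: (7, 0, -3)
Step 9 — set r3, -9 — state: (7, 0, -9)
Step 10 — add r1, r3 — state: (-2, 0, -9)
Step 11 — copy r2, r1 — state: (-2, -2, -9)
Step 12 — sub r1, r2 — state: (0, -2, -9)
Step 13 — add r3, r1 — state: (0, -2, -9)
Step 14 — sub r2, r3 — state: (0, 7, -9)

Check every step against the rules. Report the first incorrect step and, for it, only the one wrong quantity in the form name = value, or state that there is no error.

step 1, r1 = -9

step 1: r1 = -2 - 7 = -9 -> first mismatch against the trace
The earliest wrong entry is at step 1: it should read r1 = -9.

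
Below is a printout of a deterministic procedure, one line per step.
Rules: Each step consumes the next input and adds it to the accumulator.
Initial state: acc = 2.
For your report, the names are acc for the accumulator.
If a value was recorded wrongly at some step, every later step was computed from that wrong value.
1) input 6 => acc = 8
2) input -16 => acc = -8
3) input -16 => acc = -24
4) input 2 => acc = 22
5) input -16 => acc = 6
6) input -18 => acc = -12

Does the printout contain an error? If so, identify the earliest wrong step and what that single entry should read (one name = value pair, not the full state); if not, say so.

Recomputing the run from the initial state:
step 1: acc = 8
step 2: acc = -8
step 3: acc = -24
step 4: acc = -22
step 5: acc = -38
step 6: acc = -56
The first disagreement with the printout is at step 4, where the value should be acc = -22.

step 4, acc = -22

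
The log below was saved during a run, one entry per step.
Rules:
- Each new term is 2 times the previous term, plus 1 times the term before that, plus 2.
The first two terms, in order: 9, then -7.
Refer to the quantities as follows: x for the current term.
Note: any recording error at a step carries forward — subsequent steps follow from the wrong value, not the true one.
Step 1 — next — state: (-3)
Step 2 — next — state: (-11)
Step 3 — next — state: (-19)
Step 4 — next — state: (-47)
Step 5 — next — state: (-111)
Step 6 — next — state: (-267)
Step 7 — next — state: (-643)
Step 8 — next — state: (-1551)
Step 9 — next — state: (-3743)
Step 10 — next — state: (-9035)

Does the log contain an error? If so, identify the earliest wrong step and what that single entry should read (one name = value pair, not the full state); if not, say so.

1. x = 2*(-7) + (1)*(9) + (2) = -3 (confirmed correct)
2. x = 2*(-3) + (1)*(-7) + (2) = -11 (matches)
3. x = 2*(-11) + (1)*(-3) + (2) = -23 (first mismatch against the log)
The audit stops at step 3: the recorded entry is wrong and should be x = -23.

step 3, x = -23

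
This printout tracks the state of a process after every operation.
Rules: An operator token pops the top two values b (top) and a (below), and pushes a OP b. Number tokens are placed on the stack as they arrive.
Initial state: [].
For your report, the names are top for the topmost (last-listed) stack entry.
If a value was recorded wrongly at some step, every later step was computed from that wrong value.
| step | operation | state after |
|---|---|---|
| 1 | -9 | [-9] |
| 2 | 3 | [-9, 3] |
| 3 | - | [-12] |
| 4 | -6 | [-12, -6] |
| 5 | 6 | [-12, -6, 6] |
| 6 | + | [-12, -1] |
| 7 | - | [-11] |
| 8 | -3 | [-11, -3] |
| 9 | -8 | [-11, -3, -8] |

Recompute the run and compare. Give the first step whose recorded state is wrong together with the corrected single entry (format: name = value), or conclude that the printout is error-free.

step 6, top = 0

Step 1: push -9: top = -9 — verified.
Step 2: push 3: top = 3 — agrees with the printout.
Step 3: -9 - 3 = -12 — same as recorded.
Step 4: push -6: top = -6 — no discrepancy.
Step 5: push 6: top = 6 — exactly as logged.
Step 6: -6 + 6 = 0 — the printout has a different value.
So the first discrepancy is step 6, where the right value is top = 0.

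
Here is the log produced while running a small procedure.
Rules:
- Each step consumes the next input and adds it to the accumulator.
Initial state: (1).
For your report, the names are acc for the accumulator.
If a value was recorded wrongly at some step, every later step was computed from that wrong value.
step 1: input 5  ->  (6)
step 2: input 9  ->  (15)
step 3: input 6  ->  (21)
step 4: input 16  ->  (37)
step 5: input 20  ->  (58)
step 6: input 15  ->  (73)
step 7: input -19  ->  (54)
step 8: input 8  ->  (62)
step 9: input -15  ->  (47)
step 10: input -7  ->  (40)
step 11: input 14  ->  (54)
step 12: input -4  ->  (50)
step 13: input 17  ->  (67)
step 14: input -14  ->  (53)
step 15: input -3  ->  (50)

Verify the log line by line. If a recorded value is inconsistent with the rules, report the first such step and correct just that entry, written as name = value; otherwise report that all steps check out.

Recomputing the run from the initial state:
step 1: acc = 6
step 2: acc = 15
step 3: acc = 21
step 4: acc = 37
step 5: acc = 57
step 6: acc = 72
step 7: acc = 53
step 8: acc = 61
step 9: acc = 46
step 10: acc = 39
step 11: acc = 53
step 12: acc = 49
step 13: acc = 66
step 14: acc = 52
step 15: acc = 49
The first disagreement with the log is at step 5, where the value should be acc = 57.

step 5, acc = 57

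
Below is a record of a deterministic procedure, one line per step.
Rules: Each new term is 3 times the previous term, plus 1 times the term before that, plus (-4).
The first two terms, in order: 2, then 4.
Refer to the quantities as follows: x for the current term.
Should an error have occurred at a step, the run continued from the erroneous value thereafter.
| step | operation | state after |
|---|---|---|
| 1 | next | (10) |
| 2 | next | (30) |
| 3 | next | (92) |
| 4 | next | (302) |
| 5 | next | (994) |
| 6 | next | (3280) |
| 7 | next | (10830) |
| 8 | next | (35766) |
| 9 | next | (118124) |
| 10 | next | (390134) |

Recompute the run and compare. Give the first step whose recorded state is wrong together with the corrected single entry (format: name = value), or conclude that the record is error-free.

1. x = 3*(4) + (1)*(2) + (-4) = 10 (consistent with the record)
2. x = 3*(10) + (1)*(4) + (-4) = 30 (no discrepancy)
3. x = 3*(30) + (1)*(10) + (-4) = 96 (the entry is off here)
Conclusion: step 3 carries the first error; the entry should be x = 96.

step 3, x = 96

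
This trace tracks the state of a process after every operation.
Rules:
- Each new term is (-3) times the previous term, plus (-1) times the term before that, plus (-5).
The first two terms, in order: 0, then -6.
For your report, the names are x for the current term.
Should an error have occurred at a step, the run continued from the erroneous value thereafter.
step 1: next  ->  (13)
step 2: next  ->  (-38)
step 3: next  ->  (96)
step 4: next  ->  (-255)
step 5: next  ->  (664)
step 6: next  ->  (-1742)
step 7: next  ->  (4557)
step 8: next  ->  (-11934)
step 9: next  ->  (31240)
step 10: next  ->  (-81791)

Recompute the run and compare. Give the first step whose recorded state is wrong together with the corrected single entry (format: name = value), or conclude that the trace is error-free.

no error

Recomputing the run from the initial state:
step 1: x = 13
step 2: x = -38
step 3: x = 96
step 4: x = -255
step 5: x = 664
step 6: x = -1742
step 7: x = 4557
step 8: x = -11934
step 9: x = 31240
step 10: x = -81791
This matches the trace at every step.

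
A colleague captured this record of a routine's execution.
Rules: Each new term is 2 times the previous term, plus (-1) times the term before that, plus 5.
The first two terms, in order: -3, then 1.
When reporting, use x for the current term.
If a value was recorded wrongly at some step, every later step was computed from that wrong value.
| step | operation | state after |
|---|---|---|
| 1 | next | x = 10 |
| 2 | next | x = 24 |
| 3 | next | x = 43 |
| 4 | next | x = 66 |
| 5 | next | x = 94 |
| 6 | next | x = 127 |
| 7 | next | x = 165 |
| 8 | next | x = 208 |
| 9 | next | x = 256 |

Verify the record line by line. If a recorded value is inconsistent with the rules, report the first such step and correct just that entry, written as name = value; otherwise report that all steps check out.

Recomputing the run from the initial state:
step 1: x = 10
step 2: x = 24
step 3: x = 43
step 4: x = 67
step 5: x = 96
step 6: x = 130
step 7: x = 169
step 8: x = 213
step 9: x = 262
The first disagreement with the record is at step 4, where the value should be x = 67.

step 4, x = 67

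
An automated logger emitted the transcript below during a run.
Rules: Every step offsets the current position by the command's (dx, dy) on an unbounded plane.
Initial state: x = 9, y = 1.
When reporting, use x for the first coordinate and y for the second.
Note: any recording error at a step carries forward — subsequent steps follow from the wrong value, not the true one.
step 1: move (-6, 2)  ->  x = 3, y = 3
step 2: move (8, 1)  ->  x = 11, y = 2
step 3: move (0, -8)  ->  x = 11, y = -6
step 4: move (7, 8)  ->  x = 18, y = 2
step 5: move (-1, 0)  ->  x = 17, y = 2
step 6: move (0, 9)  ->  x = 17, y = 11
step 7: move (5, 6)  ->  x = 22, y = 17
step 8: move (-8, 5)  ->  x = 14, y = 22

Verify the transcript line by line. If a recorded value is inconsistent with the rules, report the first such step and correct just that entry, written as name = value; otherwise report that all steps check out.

step 2, y = 4

1. x = 9 + (-6) = 3, y = 1 + (2) = 3 (confirmed correct)
2. x = 3 + (8) = 11, y = 3 + (1) = 4 (a discrepancy with the transcript)
So the first discrepancy is step 2, where the right value is y = 4.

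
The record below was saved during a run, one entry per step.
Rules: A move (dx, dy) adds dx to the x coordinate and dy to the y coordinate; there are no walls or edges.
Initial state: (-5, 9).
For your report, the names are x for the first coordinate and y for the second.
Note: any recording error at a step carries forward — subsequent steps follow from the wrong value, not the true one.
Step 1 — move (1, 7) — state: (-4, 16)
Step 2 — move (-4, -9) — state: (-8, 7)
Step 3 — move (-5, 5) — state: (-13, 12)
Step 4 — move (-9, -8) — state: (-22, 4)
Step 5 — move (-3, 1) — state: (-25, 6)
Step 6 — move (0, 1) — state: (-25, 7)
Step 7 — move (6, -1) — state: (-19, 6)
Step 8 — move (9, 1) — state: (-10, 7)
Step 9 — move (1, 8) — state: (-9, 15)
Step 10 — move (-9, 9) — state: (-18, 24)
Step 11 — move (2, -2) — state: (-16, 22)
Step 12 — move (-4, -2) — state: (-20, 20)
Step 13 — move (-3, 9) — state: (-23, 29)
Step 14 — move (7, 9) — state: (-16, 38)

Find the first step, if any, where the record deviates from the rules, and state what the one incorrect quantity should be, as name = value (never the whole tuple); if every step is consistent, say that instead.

Recomputing the run from the initial state:
step 1: x = -4, y = 16
step 2: x = -8, y = 7
step 3: x = -13, y = 12
step 4: x = -22, y = 4
step 5: x = -25, y = 5
step 6: x = -25, y = 6
step 7: x = -19, y = 5
step 8: x = -10, y = 6
step 9: x = -9, y = 14
step 10: x = -18, y = 23
step 11: x = -16, y = 21
step 12: x = -20, y = 19
step 13: x = -23, y = 28
step 14: x = -16, y = 37
The first disagreement with the record is at step 5, where the value should be y = 5.

step 5, y = 5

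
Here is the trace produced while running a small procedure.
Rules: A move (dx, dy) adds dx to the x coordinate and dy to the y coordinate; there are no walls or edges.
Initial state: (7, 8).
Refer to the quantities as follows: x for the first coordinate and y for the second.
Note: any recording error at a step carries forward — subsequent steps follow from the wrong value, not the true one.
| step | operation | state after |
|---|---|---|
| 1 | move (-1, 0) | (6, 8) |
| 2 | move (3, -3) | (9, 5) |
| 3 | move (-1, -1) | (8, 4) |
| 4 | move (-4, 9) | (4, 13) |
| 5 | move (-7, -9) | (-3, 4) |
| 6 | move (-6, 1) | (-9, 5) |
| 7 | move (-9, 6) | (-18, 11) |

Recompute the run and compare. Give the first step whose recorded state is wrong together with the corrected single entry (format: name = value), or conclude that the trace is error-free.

step 1: x = 7 + (-1) = 6, y = 8 + (0) = 8 -> verified
step 2: x = 6 + (3) = 9, y = 8 + (-3) = 5 -> exactly as logged
step 3: x = 9 + (-1) = 8, y = 5 + (-1) = 4 -> confirmed correct
step 4: x = 8 + (-4) = 4, y = 4 + (9) = 13 -> confirmed correct
step 5: x = 4 + (-7) = -3, y = 13 + (-9) = 4 -> same as recorded
step 6: x = -3 + (-6) = -9, y = 4 + (1) = 5 -> in agreement
step 7: x = -9 + (-9) = -18, y = 5 + (6) = 11 -> consistent with the trace
Every step is consistent.

no error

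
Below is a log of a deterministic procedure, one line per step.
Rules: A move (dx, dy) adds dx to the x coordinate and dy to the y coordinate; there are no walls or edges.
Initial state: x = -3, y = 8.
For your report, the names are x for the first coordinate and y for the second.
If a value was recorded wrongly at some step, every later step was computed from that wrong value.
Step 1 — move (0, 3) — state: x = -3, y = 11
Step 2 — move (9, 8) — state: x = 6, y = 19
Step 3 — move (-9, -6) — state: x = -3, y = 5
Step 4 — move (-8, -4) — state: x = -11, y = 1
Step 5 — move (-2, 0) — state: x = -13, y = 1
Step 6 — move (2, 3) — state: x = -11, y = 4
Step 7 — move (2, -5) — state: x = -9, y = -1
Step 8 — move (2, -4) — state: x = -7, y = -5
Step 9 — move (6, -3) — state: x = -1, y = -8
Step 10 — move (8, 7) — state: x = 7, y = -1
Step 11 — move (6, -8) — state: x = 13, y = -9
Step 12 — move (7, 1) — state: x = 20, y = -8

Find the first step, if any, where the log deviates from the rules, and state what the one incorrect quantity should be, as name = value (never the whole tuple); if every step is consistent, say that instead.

Recomputing the run from the initial state:
step 1: x = -3, y = 11
step 2: x = 6, y = 19
step 3: x = -3, y = 13
step 4: x = -11, y = 9
step 5: x = -13, y = 9
step 6: x = -11, y = 12
step 7: x = -9, y = 7
step 8: x = -7, y = 3
step 9: x = -1, y = 0
step 10: x = 7, y = 7
step 11: x = 13, y = -1
step 12: x = 20, y = 0
The first disagreement with the log is at step 3, where the value should be y = 13.

step 3, y = 13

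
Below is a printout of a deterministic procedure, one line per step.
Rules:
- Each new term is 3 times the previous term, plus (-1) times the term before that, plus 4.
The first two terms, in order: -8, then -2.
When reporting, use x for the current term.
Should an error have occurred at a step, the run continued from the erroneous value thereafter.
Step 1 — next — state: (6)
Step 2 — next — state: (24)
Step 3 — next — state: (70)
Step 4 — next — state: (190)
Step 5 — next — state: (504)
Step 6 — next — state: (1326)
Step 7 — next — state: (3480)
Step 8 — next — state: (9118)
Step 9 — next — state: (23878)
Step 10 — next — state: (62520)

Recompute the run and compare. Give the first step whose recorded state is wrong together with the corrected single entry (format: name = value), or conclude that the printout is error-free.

1. x = 3*(-2) + (-1)*(-8) + (4) = 6 (no discrepancy)
2. x = 3*(6) + (-1)*(-2) + (4) = 24 (no discrepancy)
3. x = 3*(24) + (-1)*(6) + (4) = 70 (same as recorded)
4. x = 3*(70) + (-1)*(24) + (4) = 190 (consistent with the printout)
5. x = 3*(190) + (-1)*(70) + (4) = 504 (in agreement)
6. x = 3*(504) + (-1)*(190) + (4) = 1326 (agrees with the printout)
7. x = 3*(1326) + (-1)*(504) + (4) = 3478 (first mismatch against the printout)
Step 7 is the first one off; corrected, x = 3478.

step 7, x = 3478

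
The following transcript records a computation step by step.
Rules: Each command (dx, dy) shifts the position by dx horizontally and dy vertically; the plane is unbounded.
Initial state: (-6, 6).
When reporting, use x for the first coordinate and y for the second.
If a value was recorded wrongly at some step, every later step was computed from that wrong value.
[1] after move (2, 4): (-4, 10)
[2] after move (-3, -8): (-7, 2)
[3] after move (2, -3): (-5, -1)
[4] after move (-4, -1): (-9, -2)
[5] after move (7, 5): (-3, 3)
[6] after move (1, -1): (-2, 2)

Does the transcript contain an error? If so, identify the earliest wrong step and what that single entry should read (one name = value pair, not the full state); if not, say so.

Recomputing the run from the initial state:
step 1: x = -4, y = 10
step 2: x = -7, y = 2
step 3: x = -5, y = -1
step 4: x = -9, y = -2
step 5: x = -2, y = 3
step 6: x = -1, y = 2
The first disagreement with the transcript is at step 5, where the value should be x = -2.

step 5, x = -2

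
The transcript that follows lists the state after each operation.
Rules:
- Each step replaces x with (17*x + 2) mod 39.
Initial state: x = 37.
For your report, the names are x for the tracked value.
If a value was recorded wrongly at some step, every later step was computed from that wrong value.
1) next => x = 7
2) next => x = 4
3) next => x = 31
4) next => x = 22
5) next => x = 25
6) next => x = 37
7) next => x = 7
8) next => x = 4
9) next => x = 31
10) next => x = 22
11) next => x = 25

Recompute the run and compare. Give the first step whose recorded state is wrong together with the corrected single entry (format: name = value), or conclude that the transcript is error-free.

no error

Recomputing the run from the initial state:
step 1: x = 7
step 2: x = 4
step 3: x = 31
step 4: x = 22
step 5: x = 25
step 6: x = 37
step 7: x = 7
step 8: x = 4
step 9: x = 31
step 10: x = 22
step 11: x = 25
This matches the transcript at every step.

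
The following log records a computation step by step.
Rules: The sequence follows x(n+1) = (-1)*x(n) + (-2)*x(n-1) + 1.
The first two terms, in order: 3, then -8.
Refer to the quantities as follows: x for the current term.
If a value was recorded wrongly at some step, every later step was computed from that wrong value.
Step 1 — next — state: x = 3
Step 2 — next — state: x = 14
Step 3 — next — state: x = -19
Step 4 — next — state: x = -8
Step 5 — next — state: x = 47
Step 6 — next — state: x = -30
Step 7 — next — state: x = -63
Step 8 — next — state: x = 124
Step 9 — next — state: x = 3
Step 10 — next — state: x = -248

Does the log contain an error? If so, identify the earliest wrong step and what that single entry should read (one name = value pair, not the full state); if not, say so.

1. x = -1*(-8) + (-2)*(3) + (1) = 3 (in agreement)
2. x = -1*(3) + (-2)*(-8) + (1) = 14 (no discrepancy)
3. x = -1*(14) + (-2)*(3) + (1) = -19 (matches)
4. x = -1*(-19) + (-2)*(14) + (1) = -8 (in agreement)
5. x = -1*(-8) + (-2)*(-19) + (1) = 47 (in agreement)
6. x = -1*(47) + (-2)*(-8) + (1) = -30 (verified)
7. x = -1*(-30) + (-2)*(47) + (1) = -63 (verified)
8. x = -1*(-63) + (-2)*(-30) + (1) = 124 (verified)
9. x = -1*(124) + (-2)*(-63) + (1) = 3 (agrees with the log)
10. x = -1*(3) + (-2)*(124) + (1) = -250 (the recorded entry deviates here)
First incorrect step: 10; the correct value is x = -250.

step 10, x = -250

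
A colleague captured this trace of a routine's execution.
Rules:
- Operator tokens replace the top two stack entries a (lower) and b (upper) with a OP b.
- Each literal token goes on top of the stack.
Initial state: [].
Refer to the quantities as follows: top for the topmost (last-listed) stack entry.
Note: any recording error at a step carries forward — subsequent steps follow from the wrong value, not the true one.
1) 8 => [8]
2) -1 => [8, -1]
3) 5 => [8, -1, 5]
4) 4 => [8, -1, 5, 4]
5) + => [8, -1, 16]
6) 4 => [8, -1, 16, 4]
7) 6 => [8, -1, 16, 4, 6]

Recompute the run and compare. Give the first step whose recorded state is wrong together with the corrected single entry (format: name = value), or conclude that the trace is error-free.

step 5, top = 9

1. push 8: top = 8 (confirmed correct)
2. push -1: top = -1 (checks out)
3. push 5: top = 5 (checks out)
4. push 4: top = 4 (no discrepancy)
5. 5 + 4 = 9 (the trace disagrees here)
Conclusion: step 5 carries the first error; the entry should be top = 9.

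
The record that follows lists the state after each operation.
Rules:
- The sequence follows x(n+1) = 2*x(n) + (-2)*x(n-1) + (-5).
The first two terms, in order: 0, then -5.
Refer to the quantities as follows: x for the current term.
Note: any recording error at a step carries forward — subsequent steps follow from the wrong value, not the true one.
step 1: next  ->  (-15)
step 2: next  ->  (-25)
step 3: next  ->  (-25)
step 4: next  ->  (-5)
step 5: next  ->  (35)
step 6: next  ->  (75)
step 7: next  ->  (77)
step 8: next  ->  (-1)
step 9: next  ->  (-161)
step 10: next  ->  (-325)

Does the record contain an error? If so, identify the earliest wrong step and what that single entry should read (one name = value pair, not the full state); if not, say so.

step 7, x = 75

step 1: x = 2*(-5) + (-2)*(0) + (-5) = -15 -> in agreement
step 2: x = 2*(-15) + (-2)*(-5) + (-5) = -25 -> in agreement
step 3: x = 2*(-25) + (-2)*(-15) + (-5) = -25 -> no discrepancy
step 4: x = 2*(-25) + (-2)*(-25) + (-5) = -5 -> verified
step 5: x = 2*(-5) + (-2)*(-25) + (-5) = 35 -> confirmed correct
step 6: x = 2*(35) + (-2)*(-5) + (-5) = 75 -> consistent with the record
step 7: x = 2*(75) + (-2)*(35) + (-5) = 75 -> the record has a different value
That makes step 7 the first incorrect line — x = 75 is what it should show.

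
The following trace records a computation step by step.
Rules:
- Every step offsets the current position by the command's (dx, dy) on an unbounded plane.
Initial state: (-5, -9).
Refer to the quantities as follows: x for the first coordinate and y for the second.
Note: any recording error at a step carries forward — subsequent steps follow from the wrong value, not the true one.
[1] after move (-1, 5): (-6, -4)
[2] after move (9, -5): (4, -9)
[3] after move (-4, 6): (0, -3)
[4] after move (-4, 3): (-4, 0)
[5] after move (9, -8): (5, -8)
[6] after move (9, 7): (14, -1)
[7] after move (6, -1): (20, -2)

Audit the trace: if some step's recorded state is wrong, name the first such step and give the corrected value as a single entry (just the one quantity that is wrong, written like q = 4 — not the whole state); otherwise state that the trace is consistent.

step 2, x = 3

Step 1: x = -5 + (-1) = -6, y = -9 + (5) = -4 — agrees with the trace.
Step 2: x = -6 + (9) = 3, y = -4 + (-5) = -9 — not what was recorded.
Conclusion: step 2 carries the first error; the entry should be x = 3.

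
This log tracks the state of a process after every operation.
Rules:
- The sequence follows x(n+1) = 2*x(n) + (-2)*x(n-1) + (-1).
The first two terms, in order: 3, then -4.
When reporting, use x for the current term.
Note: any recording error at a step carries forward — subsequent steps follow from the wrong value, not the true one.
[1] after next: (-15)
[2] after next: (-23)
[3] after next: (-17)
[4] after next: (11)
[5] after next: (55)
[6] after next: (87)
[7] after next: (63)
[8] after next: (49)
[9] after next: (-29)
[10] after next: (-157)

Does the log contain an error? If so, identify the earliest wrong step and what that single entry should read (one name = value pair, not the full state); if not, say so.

step 1: x = 2*(-4) + (-2)*(3) + (-1) = -15 -> no discrepancy
step 2: x = 2*(-15) + (-2)*(-4) + (-1) = -23 -> exactly as logged
step 3: x = 2*(-23) + (-2)*(-15) + (-1) = -17 -> consistent with the log
step 4: x = 2*(-17) + (-2)*(-23) + (-1) = 11 -> exactly as logged
step 5: x = 2*(11) + (-2)*(-17) + (-1) = 55 -> no discrepancy
step 6: x = 2*(55) + (-2)*(11) + (-1) = 87 -> exactly as logged
step 7: x = 2*(87) + (-2)*(55) + (-1) = 63 -> matches
step 8: x = 2*(63) + (-2)*(87) + (-1) = -49 -> a discrepancy with the log
Step 8 is the first one off; corrected, x = -49.

step 8, x = -49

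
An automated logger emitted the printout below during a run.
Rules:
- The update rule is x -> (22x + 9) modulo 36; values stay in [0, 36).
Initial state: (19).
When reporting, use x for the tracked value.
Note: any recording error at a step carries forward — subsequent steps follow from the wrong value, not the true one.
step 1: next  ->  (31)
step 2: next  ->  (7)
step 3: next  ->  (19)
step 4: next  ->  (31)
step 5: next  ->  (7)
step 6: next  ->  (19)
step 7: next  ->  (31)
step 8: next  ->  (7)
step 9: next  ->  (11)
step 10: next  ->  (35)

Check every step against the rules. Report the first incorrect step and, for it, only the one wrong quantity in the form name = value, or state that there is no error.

step 9, x = 19

1. x = (22*19 + 9) mod 36 = 31 (matches)
2. x = (22*31 + 9) mod 36 = 7 (exactly as logged)
3. x = (22*7 + 9) mod 36 = 19 (no discrepancy)
4. x = (22*19 + 9) mod 36 = 31 (checks out)
5. x = (22*31 + 9) mod 36 = 7 (agrees with the printout)
6. x = (22*7 + 9) mod 36 = 19 (agrees with the printout)
7. x = (22*19 + 9) mod 36 = 31 (confirmed correct)
8. x = (22*31 + 9) mod 36 = 7 (verified)
9. x = (22*7 + 9) mod 36 = 19 (not what was recorded)
Step 9 is the first one off; corrected, x = 19.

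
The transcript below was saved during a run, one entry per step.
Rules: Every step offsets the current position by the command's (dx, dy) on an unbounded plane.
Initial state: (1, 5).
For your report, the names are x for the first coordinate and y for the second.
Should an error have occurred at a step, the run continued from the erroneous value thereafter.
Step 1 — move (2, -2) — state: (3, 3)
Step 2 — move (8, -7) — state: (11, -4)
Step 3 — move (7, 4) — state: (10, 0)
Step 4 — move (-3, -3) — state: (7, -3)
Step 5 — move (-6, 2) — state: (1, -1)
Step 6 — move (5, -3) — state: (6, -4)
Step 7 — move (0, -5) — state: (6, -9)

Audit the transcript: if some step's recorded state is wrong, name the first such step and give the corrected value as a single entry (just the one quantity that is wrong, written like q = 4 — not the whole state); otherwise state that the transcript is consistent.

step 1: x = 1 + (2) = 3, y = 5 + (-2) = 3 -> checks out
step 2: x = 3 + (8) = 11, y = 3 + (-7) = -4 -> agrees with the transcript
step 3: x = 11 + (7) = 18, y = -4 + (4) = 0 -> first mismatch against the transcript
So the first discrepancy is step 3, where the right value is x = 18.

step 3, x = 18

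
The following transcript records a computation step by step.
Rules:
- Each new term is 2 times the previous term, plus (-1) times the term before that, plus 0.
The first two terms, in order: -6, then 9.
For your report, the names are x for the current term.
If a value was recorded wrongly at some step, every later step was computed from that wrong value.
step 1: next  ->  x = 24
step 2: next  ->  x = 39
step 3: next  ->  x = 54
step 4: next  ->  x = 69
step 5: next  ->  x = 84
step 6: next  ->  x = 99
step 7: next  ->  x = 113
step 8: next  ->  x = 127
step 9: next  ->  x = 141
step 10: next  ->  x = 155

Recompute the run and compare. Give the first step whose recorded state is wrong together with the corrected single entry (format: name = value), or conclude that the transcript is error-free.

step 7, x = 114

Recomputing the run from the initial state:
step 1: x = 24
step 2: x = 39
step 3: x = 54
step 4: x = 69
step 5: x = 84
step 6: x = 99
step 7: x = 114
step 8: x = 129
step 9: x = 144
step 10: x = 159
The first disagreement with the transcript is at step 7, where the value should be x = 114.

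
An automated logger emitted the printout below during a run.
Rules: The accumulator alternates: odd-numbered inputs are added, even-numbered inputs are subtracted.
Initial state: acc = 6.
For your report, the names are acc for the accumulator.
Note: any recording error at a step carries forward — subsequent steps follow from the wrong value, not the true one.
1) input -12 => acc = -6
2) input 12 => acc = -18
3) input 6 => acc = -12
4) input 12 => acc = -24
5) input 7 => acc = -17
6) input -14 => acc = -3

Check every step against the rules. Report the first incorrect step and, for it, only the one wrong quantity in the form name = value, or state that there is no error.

no error

step 1: acc = 6 + -12 = -6 -> agrees with the printout
step 2: acc = -6 - 12 = -18 -> in agreement
step 3: acc = -18 + 6 = -12 -> matches
step 4: acc = -12 - 12 = -24 -> agrees with the printout
step 5: acc = -24 + 7 = -17 -> exactly as logged
step 6: acc = -17 - -14 = -3 -> no discrepancy
Each recorded entry agrees with the recomputation.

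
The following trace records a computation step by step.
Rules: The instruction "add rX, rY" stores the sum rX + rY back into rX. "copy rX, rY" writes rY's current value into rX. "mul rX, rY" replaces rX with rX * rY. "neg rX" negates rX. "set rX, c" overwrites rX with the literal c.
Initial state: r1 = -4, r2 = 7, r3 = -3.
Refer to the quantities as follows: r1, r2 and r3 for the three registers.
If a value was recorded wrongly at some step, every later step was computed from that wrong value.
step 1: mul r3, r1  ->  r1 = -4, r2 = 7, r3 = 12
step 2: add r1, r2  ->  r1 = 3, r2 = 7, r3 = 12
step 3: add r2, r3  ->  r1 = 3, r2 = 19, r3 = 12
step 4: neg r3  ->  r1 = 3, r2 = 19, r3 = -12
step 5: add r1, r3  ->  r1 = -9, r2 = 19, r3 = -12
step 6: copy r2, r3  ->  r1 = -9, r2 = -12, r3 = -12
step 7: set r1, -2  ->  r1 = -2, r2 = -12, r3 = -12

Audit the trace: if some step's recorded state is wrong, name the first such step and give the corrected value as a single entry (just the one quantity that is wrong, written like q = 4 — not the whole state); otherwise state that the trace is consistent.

no error

Step 1: r3 = -3 * -4 = 12 — exactly as logged.
Step 2: r1 = -4 + 7 = 3 — consistent with the trace.
Step 3: r2 = 7 + 12 = 19 — consistent with the trace.
Step 4: r3 = -(12) = -12 — checks out.
Step 5: r1 = 3 + -12 = -9 — confirmed correct.
Step 6: r2 = -12 — exactly as logged.
Step 7: r1 = -2 — agrees with the trace.
Each recorded entry agrees with the recomputation.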